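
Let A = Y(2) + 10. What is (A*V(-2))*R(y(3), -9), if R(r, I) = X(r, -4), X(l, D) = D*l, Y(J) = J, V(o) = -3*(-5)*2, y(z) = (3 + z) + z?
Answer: -12960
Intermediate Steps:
y(z) = 3 + 2*z
V(o) = 30 (V(o) = 15*2 = 30)
A = 12 (A = 2 + 10 = 12)
R(r, I) = -4*r
(A*V(-2))*R(y(3), -9) = (12*30)*(-4*(3 + 2*3)) = 360*(-4*(3 + 6)) = 360*(-4*9) = 360*(-36) = -12960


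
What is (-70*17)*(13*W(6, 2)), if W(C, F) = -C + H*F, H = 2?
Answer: 30940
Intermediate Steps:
W(C, F) = -C + 2*F
(-70*17)*(13*W(6, 2)) = (-70*17)*(13*(-1*6 + 2*2)) = -15470*(-6 + 4) = -15470*(-2) = -1190*(-26) = 30940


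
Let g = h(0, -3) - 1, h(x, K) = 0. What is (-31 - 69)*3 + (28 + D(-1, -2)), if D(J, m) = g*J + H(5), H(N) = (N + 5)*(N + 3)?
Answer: -191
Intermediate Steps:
H(N) = (3 + N)*(5 + N) (H(N) = (5 + N)*(3 + N) = (3 + N)*(5 + N))
g = -1 (g = 0 - 1 = -1)
D(J, m) = 80 - J (D(J, m) = -J + (15 + 5² + 8*5) = -J + (15 + 25 + 40) = -J + 80 = 80 - J)
(-31 - 69)*3 + (28 + D(-1, -2)) = (-31 - 69)*3 + (28 + (80 - 1*(-1))) = -100*3 + (28 + (80 + 1)) = -300 + (28 + 81) = -300 + 109 = -191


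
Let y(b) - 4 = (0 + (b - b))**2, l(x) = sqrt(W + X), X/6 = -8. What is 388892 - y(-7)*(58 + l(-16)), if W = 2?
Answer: 388660 - 4*I*sqrt(46) ≈ 3.8866e+5 - 27.129*I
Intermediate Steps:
X = -48 (X = 6*(-8) = -48)
l(x) = I*sqrt(46) (l(x) = sqrt(2 - 48) = sqrt(-46) = I*sqrt(46))
y(b) = 4 (y(b) = 4 + (0 + (b - b))**2 = 4 + (0 + 0)**2 = 4 + 0**2 = 4 + 0 = 4)
388892 - y(-7)*(58 + l(-16)) = 388892 - 4*(58 + I*sqrt(46)) = 388892 - (232 + 4*I*sqrt(46)) = 388892 + (-232 - 4*I*sqrt(46)) = 388660 - 4*I*sqrt(46)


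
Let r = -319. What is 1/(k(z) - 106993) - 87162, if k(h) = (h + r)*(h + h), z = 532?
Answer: -10427974517/119639 ≈ -87162.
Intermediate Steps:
k(h) = 2*h*(-319 + h) (k(h) = (h - 319)*(h + h) = (-319 + h)*(2*h) = 2*h*(-319 + h))
1/(k(z) - 106993) - 87162 = 1/(2*532*(-319 + 532) - 106993) - 87162 = 1/(2*532*213 - 106993) - 87162 = 1/(226632 - 106993) - 87162 = 1/119639 - 87162 = -10427974517/119639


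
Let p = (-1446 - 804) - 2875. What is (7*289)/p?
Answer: -2023/5125 ≈ -0.39473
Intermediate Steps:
p = -5125 (p = -2250 - 2875 = -5125)
(7*289)/p = (7*289)/(-5125) = 2023*(-1/5125) = -2023/5125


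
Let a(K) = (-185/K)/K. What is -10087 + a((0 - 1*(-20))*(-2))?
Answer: -3227877/320 ≈ -10087.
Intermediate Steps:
a(K) = -185/K²
-10087 + a((0 - 1*(-20))*(-2)) = -10087 - 185*1/(4*(0 - 1*(-20))²) = -10087 - 185*1/(4*(0 + 20)²) = -10087 - 185/(20*(-2))² = -10087 - 185/(-40)² = -10087 - 185*1/1600 = -10087 - 37/320 = -3227877/320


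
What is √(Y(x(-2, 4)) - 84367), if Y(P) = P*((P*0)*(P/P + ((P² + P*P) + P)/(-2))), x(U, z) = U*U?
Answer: I*√84367 ≈ 290.46*I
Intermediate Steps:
x(U, z) = U²
Y(P) = 0 (Y(P) = P*(0*(1 + ((P² + P²) + P)*(-½))) = P*(0*(1 + (2*P² + P)*(-½))) = P*(0*(1 + (P + 2*P²)*(-½))) = P*(0*(1 + (-P² - P/2))) = P*(0*(1 - P² - P/2)) = P*0 = 0)
√(Y(x(-2, 4)) - 84367) = √(0 - 84367) = √(-84367) = I*√84367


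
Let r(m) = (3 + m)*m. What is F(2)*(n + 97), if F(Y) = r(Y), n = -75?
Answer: 220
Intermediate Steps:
r(m) = m*(3 + m)
F(Y) = Y*(3 + Y)
F(2)*(n + 97) = (2*(3 + 2))*(-75 + 97) = (2*5)*22 = 10*22 = 220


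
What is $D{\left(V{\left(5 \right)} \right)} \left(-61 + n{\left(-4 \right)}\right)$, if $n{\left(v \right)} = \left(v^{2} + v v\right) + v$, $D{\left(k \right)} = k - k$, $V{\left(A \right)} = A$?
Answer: $0$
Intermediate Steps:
$D{\left(k \right)} = 0$
$n{\left(v \right)} = v + 2 v^{2}$ ($n{\left(v \right)} = \left(v^{2} + v^{2}\right) + v = 2 v^{2} + v = v + 2 v^{2}$)
$D{\left(V{\left(5 \right)} \right)} \left(-61 + n{\left(-4 \right)}\right) = 0 \left(-61 - 4 \left(1 + 2 \left(-4\right)\right)\right) = 0 \left(-61 - 4 \left(1 - 8\right)\right) = 0 \left(-61 - -28\right) = 0 \left(-61 + 28\right) = 0 \left(-33\right) = 0$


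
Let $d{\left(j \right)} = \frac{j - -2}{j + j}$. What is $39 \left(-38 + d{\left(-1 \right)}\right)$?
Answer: $- \frac{3003}{2} \approx -1501.5$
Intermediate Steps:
$d{\left(j \right)} = \frac{2 + j}{2 j}$ ($d{\left(j \right)} = \frac{j + \left(-2 + 4\right)}{2 j} = \left(j + 2\right) \frac{1}{2 j} = \left(2 + j\right) \frac{1}{2 j} = \frac{2 + j}{2 j}$)
$39 \left(-38 + d{\left(-1 \right)}\right) = 39 \left(-38 + \frac{2 - 1}{2 \left(-1\right)}\right) = 39 \left(-38 + \frac{1}{2} \left(-1\right) 1\right) = 39 \left(-38 - \frac{1}{2}\right) = 39 \left(- \frac{77}{2}\right) = - \frac{3003}{2}$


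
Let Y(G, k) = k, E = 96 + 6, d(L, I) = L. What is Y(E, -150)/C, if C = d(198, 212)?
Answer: -25/33 ≈ -0.75758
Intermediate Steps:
E = 102
C = 198
Y(E, -150)/C = -150/198 = -150*1/198 = -25/33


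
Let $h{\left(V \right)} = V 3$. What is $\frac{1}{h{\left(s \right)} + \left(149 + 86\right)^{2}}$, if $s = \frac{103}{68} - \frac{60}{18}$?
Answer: $\frac{68}{3754929} \approx 1.811 \cdot 10^{-5}$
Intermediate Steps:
$s = - \frac{371}{204}$ ($s = 103 \cdot \frac{1}{68} - \frac{10}{3} = \frac{103}{68} - \frac{10}{3} = - \frac{371}{204} \approx -1.8186$)
$h{\left(V \right)} = 3 V$
$\frac{1}{h{\left(s \right)} + \left(149 + 86\right)^{2}} = \frac{1}{3 \left(- \frac{371}{204}\right) + \left(149 + 86\right)^{2}} = \frac{1}{- \frac{371}{68} + 235^{2}} = \frac{1}{- \frac{371}{68} + 55225} = \frac{1}{\frac{3754929}{68}} = \frac{68}{3754929}$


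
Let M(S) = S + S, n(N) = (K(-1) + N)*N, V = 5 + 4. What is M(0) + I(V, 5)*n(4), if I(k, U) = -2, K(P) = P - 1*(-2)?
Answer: -40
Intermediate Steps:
K(P) = 2 + P (K(P) = P + 2 = 2 + P)
V = 9
n(N) = N*(1 + N) (n(N) = ((2 - 1) + N)*N = (1 + N)*N = N*(1 + N))
M(S) = 2*S
M(0) + I(V, 5)*n(4) = 2*0 - 8*(1 + 4) = 0 - 8*5 = 0 - 2*20 = 0 - 40 = -40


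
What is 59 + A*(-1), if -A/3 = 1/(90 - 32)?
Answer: 3425/58 ≈ 59.052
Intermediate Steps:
A = -3/58 (A = -3/(90 - 32) = -3/58 ≈ -0.051724)
59 + A*(-1) = 59 - 3/58*(-1) = 59 + 3/58 = 3425/58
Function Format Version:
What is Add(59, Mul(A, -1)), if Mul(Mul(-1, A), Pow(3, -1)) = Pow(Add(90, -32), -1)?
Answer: Rational(3425, 58) ≈ 59.052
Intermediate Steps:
A = Rational(-3, 58) (A = Mul(-3, Pow(Add(90, -32), -1)) = Mul(-3, Pow(58, -1)) = Mul(-3, Rational(1, 58)) = Rational(-3, 58) ≈ -0.051724)
Add(59, Mul(A, -1)) = Add(59, Mul(Rational(-3, 58), -1)) = Add(59, Rational(3, 58)) = Rational(3425, 58)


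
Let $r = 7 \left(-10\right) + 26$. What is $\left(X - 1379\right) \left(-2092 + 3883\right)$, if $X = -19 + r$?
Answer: $-2582622$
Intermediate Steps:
$r = -44$ ($r = -70 + 26 = -44$)
$X = -63$ ($X = -19 - 44 = -63$)
$\left(X - 1379\right) \left(-2092 + 3883\right) = \left(-63 - 1379\right) \left(-2092 + 3883\right) = \left(-63 - 1379\right) 1791 = \left(-1442\right) 1791 = -2582622$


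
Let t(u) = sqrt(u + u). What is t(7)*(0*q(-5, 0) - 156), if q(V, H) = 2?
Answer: -156*sqrt(14) ≈ -583.70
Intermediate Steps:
t(u) = sqrt(2)*sqrt(u) (t(u) = sqrt(2*u) = sqrt(2)*sqrt(u))
t(7)*(0*q(-5, 0) - 156) = (sqrt(2)*sqrt(7))*(0*2 - 156) = sqrt(14)*(0 - 156) = sqrt(14)*(-156) = -156*sqrt(14)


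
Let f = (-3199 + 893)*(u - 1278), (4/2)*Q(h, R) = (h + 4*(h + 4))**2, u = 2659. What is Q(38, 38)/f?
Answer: -10609/1592293 ≈ -0.0066627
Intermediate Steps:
Q(h, R) = (16 + 5*h)**2/2 (Q(h, R) = (h + 4*(h + 4))**2/2 = (h + 4*(4 + h))**2/2 = (h + (16 + 4*h))**2/2 = (16 + 5*h)**2/2)
f = -3184586 (f = (-3199 + 893)*(2659 - 1278) = -2306*1381 = -3184586)
Q(38, 38)/f = ((16 + 5*38)**2/2)/(-3184586) = ((16 + 190)**2/2)*(-1/3184586) = ((1/2)*206**2)*(-1/3184586) = ((1/2)*42436)*(-1/3184586) = 21218*(-1/3184586) = -10609/1592293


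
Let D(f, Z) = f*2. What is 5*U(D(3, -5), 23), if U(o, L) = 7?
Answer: 35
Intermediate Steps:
D(f, Z) = 2*f
5*U(D(3, -5), 23) = 5*7 = 35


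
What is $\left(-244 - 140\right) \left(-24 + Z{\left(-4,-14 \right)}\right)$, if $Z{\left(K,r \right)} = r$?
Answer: $14592$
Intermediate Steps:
$\left(-244 - 140\right) \left(-24 + Z{\left(-4,-14 \right)}\right) = \left(-244 - 140\right) \left(-24 - 14\right) = \left(-384\right) \left(-38\right) = 14592$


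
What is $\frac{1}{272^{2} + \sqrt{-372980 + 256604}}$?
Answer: $\frac{9248}{684218579} - \frac{i \sqrt{29094}}{2736874316} \approx 1.3516 \cdot 10^{-5} - 6.2323 \cdot 10^{-8} i$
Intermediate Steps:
$\frac{1}{272^{2} + \sqrt{-372980 + 256604}} = \frac{1}{73984 + \sqrt{-116376}} = \frac{1}{73984 + 2 i \sqrt{29094}}$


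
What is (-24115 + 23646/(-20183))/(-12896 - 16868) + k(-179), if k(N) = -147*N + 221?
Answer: 2277167423757/85818116 ≈ 26535.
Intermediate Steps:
k(N) = 221 - 147*N
(-24115 + 23646/(-20183))/(-12896 - 16868) + k(-179) = (-24115 + 23646/(-20183))/(-12896 - 16868) + (221 - 147*(-179)) = (-24115 + 23646*(-1/20183))/(-29764) + (221 + 26313) = (-24115 - 23646/20183)*(-1/29764) + 26534 = -486736691/20183*(-1/29764) + 26534 = 69533813/85818116 + 26534 = 2277167423757/85818116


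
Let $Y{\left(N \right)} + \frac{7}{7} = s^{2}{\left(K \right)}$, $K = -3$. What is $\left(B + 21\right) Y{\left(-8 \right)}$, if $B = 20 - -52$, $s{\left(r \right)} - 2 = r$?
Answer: $0$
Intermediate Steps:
$s{\left(r \right)} = 2 + r$
$Y{\left(N \right)} = 0$ ($Y{\left(N \right)} = -1 + \left(2 - 3\right)^{2} = -1 + \left(-1\right)^{2} = -1 + 1 = 0$)
$B = 72$ ($B = 20 + 52 = 72$)
$\left(B + 21\right) Y{\left(-8 \right)} = \left(72 + 21\right) 0 = 93 \cdot 0 = 0$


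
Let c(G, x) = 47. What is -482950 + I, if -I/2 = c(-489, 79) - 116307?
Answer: -250430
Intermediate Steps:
I = 232520 (I = -2*(47 - 116307) = -2*(-116260) = 232520)
-482950 + I = -482950 + 232520 = -250430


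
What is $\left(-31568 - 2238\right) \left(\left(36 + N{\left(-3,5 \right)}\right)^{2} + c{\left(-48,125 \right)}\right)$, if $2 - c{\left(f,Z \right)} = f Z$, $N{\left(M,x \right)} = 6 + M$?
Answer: $-254322538$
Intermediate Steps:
$c{\left(f,Z \right)} = 2 - Z f$ ($c{\left(f,Z \right)} = 2 - f Z = 2 - Z f$)
$\left(-31568 - 2238\right) \left(\left(36 + N{\left(-3,5 \right)}\right)^{2} + c{\left(-48,125 \right)}\right) = \left(-31568 - 2238\right) \left(\left(36 + \left(6 - 3\right)\right)^{2} - \left(-2 + 125 \left(-48\right)\right)\right) = \left(-31568 - 2238\right) \left(\left(36 + 3\right)^{2} + \left(2 + 6000\right)\right) = \left(-31568 - 2238\right) \left(39^{2} + 6002\right) = - 33806 \left(1521 + 6002\right) = \left(-33806\right) 7523 = -254322538$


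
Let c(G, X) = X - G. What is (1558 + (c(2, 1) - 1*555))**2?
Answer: 1004004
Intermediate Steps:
(1558 + (c(2, 1) - 1*555))**2 = (1558 + ((1 - 1*2) - 1*555))**2 = (1558 + ((1 - 2) - 555))**2 = (1558 + (-1 - 555))**2 = (1558 - 556)**2 = 1002**2 = 1004004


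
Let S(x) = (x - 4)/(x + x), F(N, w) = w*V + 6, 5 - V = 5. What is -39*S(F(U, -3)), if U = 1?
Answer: -13/2 ≈ -6.5000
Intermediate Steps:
V = 0 (V = 5 - 1*5 = 5 - 5 = 0)
F(N, w) = 6 (F(N, w) = w*0 + 6 = 0 + 6 = 6)
S(x) = (-4 + x)/(2*x) (S(x) = (-4 + x)/((2*x)) = (-4 + x)*(1/(2*x)) = (-4 + x)/(2*x))
-39*S(F(U, -3)) = -39*(-4 + 6)/(2*6) = -39*2/(2*6) = -39*⅙ = -13/2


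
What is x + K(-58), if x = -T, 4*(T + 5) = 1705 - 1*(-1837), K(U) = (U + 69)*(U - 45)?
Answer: -4027/2 ≈ -2013.5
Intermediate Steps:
K(U) = (-45 + U)*(69 + U) (K(U) = (69 + U)*(-45 + U) = (-45 + U)*(69 + U))
T = 1761/2 (T = -5 + (1705 - 1*(-1837))/4 = -5 + (1705 + 1837)/4 = -5 + (¼)*3542 = -5 + 1771/2 = 1761/2 ≈ 880.50)
x = -1761/2 (x = -1*1761/2 = -1761/2 ≈ -880.50)
x + K(-58) = -1761/2 + (-3105 + (-58)² + 24*(-58)) = -1761/2 + (-3105 + 3364 - 1392) = -1761/2 - 1133 = -4027/2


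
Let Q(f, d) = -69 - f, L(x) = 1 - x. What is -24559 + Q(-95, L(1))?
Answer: -24533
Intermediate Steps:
-24559 + Q(-95, L(1)) = -24559 + (-69 - 1*(-95)) = -24559 + (-69 + 95) = -24559 + 26 = -24533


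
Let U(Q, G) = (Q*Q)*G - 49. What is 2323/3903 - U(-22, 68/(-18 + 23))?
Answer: -127487686/19515 ≈ -6532.8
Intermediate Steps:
U(Q, G) = -49 + G*Q**2 (U(Q, G) = Q**2*G - 49 = G*Q**2 - 49 = -49 + G*Q**2)
2323/3903 - U(-22, 68/(-18 + 23)) = 2323/3903 - (-49 + (68/(-18 + 23))*(-22)**2) = 2323*(1/3903) - (-49 + (68/5)*484) = 2323/3903 - (-49 + (68*(1/5))*484) = 2323/3903 - (-49 + (68/5)*484) = 2323/3903 - (-49 + 32912/5) = 2323/3903 - 1*32667/5 = 2323/3903 - 32667/5 = -127487686/19515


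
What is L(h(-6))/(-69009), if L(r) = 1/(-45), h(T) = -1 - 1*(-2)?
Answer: 1/3105405 ≈ 3.2202e-7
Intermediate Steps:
h(T) = 1 (h(T) = -1 + 2 = 1)
L(r) = -1/45
L(h(-6))/(-69009) = -1/45/(-69009) = -1/45*(-1/69009) = 1/3105405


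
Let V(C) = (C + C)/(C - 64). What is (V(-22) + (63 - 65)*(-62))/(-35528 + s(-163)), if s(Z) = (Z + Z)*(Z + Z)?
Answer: 2677/1521082 ≈ 0.0017599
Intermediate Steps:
V(C) = 2*C/(-64 + C) (V(C) = (2*C)/(-64 + C) = 2*C/(-64 + C))
s(Z) = 4*Z² (s(Z) = (2*Z)*(2*Z) = 4*Z²)
(V(-22) + (63 - 65)*(-62))/(-35528 + s(-163)) = (2*(-22)/(-64 - 22) + (63 - 65)*(-62))/(-35528 + 4*(-163)²) = (2*(-22)/(-86) - 2*(-62))/(-35528 + 4*26569) = (2*(-22)*(-1/86) + 124)/(-35528 + 106276) = (22/43 + 124)/70748 = (5354/43)*(1/70748) = 2677/1521082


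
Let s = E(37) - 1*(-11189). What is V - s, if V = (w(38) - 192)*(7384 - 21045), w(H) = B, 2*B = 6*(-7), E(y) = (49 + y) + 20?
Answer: 2898498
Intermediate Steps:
E(y) = 69 + y
B = -21 (B = (6*(-7))/2 = (½)*(-42) = -21)
w(H) = -21
s = 11295 (s = (69 + 37) - 1*(-11189) = 106 + 11189 = 11295)
V = 2909793 (V = (-21 - 192)*(7384 - 21045) = -213*(-13661) = 2909793)
V - s = 2909793 - 1*11295 = 2909793 - 11295 = 2898498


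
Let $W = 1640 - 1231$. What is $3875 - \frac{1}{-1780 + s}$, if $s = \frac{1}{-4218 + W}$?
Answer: $\frac{26272585184}{6780021} \approx 3875.0$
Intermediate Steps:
$W = 409$ ($W = 1640 - 1231 = 409$)
$s = - \frac{1}{3809}$ ($s = \frac{1}{-4218 + 409} = \frac{1}{-3809} = - \frac{1}{3809} \approx -0.00026254$)
$3875 - \frac{1}{-1780 + s} = 3875 - \frac{1}{-1780 - \frac{1}{3809}} = 3875 - \frac{1}{- \frac{6780021}{3809}} = 3875 - - \frac{3809}{6780021} = 3875 + \frac{3809}{6780021} = \frac{26272585184}{6780021}$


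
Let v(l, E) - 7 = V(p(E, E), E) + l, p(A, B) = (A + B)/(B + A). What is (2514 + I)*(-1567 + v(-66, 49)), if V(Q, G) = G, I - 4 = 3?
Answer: -3975617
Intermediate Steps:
I = 7 (I = 4 + 3 = 7)
p(A, B) = 1 (p(A, B) = (A + B)/(A + B) = 1)
v(l, E) = 7 + E + l (v(l, E) = 7 + (E + l) = 7 + E + l)
(2514 + I)*(-1567 + v(-66, 49)) = (2514 + 7)*(-1567 + (7 + 49 - 66)) = 2521*(-1567 - 10) = 2521*(-1577) = -3975617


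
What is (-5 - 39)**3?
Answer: -85184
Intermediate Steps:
(-5 - 39)**3 = (-44)**3 = -85184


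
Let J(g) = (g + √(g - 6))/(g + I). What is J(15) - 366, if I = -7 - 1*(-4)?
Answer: -729/2 ≈ -364.50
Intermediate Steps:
I = -3 (I = -7 + 4 = -3)
J(g) = (g + √(-6 + g))/(-3 + g) (J(g) = (g + √(g - 6))/(g - 3) = (g + √(-6 + g))/(-3 + g))
J(15) - 366 = (15 + √(-6 + 15))/(-3 + 15) - 366 = (15 + √9)/12 - 366 = (15 + 3)/12 - 366 = (1/12)*18 - 366 = 3/2 - 366 = -729/2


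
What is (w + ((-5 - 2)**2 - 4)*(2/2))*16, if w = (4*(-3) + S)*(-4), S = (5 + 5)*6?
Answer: -2352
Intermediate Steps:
S = 60 (S = 10*6 = 60)
w = -192 (w = (4*(-3) + 60)*(-4) = (-12 + 60)*(-4) = 48*(-4) = -192)
(w + ((-5 - 2)**2 - 4)*(2/2))*16 = (-192 + ((-5 - 2)**2 - 4)*(2/2))*16 = (-192 + ((-7)**2 - 4)*(2*(1/2)))*16 = (-192 + (49 - 4)*1)*16 = (-192 + 45*1)*16 = (-192 + 45)*16 = -147*16 = -2352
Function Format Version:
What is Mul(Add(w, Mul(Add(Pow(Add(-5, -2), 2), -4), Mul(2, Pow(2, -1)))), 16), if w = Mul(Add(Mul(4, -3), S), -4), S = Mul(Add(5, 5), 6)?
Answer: -2352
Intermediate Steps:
S = 60 (S = Mul(10, 6) = 60)
w = -192 (w = Mul(Add(Mul(4, -3), 60), -4) = Mul(Add(-12, 60), -4) = Mul(48, -4) = -192)
Mul(Add(w, Mul(Add(Pow(Add(-5, -2), 2), -4), Mul(2, Pow(2, -1)))), 16) = Mul(Add(-192, Mul(Add(Pow(Add(-5, -2), 2), -4), Mul(2, Pow(2, -1)))), 16) = Mul(Add(-192, Mul(Add(Pow(-7, 2), -4), Mul(2, Rational(1, 2)))), 16) = Mul(Add(-192, Mul(Add(49, -4), 1)), 16) = Mul(Add(-192, Mul(45, 1)), 16) = Mul(Add(-192, 45), 16) = Mul(-147, 16) = -2352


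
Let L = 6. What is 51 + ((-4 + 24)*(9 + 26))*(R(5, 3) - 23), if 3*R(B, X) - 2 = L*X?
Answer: -34147/3 ≈ -11382.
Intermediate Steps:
R(B, X) = ⅔ + 2*X (R(B, X) = ⅔ + (6*X)/3 = ⅔ + 2*X)
51 + ((-4 + 24)*(9 + 26))*(R(5, 3) - 23) = 51 + ((-4 + 24)*(9 + 26))*((⅔ + 2*3) - 23) = 51 + (20*35)*((⅔ + 6) - 23) = 51 + 700*(20/3 - 23) = 51 + 700*(-49/3) = 51 - 34300/3 = -34147/3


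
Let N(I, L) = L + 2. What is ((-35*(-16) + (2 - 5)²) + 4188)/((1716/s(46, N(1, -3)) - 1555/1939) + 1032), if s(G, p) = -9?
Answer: 27671469/4889371 ≈ 5.6595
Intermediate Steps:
N(I, L) = 2 + L
((-35*(-16) + (2 - 5)²) + 4188)/((1716/s(46, N(1, -3)) - 1555/1939) + 1032) = ((-35*(-16) + (2 - 5)²) + 4188)/((1716/(-9) - 1555/1939) + 1032) = ((560 + (-3)²) + 4188)/((1716*(-⅑) - 1555*1/1939) + 1032) = ((560 + 9) + 4188)/((-572/3 - 1555/1939) + 1032) = (569 + 4188)/(-1113773/5817 + 1032) = 4757/(4889371/5817) = 4757*(5817/4889371) = 27671469/4889371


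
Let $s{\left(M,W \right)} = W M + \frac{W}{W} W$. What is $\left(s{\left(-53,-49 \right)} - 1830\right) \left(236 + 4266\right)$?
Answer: $3232436$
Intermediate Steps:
$s{\left(M,W \right)} = W + M W$ ($s{\left(M,W \right)} = M W + 1 W = M W + W = W + M W$)
$\left(s{\left(-53,-49 \right)} - 1830\right) \left(236 + 4266\right) = \left(- 49 \left(1 - 53\right) - 1830\right) \left(236 + 4266\right) = \left(\left(-49\right) \left(-52\right) - 1830\right) 4502 = \left(2548 - 1830\right) 4502 = 718 \cdot 4502 = 3232436$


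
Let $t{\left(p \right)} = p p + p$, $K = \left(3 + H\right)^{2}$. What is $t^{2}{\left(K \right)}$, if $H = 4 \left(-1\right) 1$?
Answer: $4$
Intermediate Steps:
$H = -4$ ($H = \left(-4\right) 1 = -4$)
$K = 1$ ($K = \left(3 - 4\right)^{2} = \left(-1\right)^{2} = 1$)
$t{\left(p \right)} = p + p^{2}$ ($t{\left(p \right)} = p^{2} + p = p + p^{2}$)
$t^{2}{\left(K \right)} = \left(1 \left(1 + 1\right)\right)^{2} = \left(1 \cdot 2\right)^{2} = 2^{2} = 4$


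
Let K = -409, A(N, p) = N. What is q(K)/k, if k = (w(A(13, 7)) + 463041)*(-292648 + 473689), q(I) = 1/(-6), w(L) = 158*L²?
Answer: -1/531981374778 ≈ -1.8798e-12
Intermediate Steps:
q(I) = -⅙
k = 88663562463 (k = (158*13² + 463041)*(-292648 + 473689) = (158*169 + 463041)*181041 = (26702 + 463041)*181041 = 489743*181041 = 88663562463)
q(K)/k = -⅙/88663562463 = -⅙*1/88663562463 = -1/531981374778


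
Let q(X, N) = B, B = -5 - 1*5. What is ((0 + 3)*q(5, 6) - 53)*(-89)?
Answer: 7387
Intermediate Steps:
B = -10 (B = -5 - 5 = -10)
q(X, N) = -10
((0 + 3)*q(5, 6) - 53)*(-89) = ((0 + 3)*(-10) - 53)*(-89) = (3*(-10) - 53)*(-89) = (-30 - 53)*(-89) = -83*(-89) = 7387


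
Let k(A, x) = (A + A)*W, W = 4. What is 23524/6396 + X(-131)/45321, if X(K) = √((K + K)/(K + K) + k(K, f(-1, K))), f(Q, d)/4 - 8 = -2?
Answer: 5881/1599 + I*√1047/45321 ≈ 3.6779 + 0.00071396*I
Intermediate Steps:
f(Q, d) = 24 (f(Q, d) = 32 + 4*(-2) = 32 - 8 = 24)
k(A, x) = 8*A (k(A, x) = (A + A)*4 = (2*A)*4 = 8*A)
X(K) = √(1 + 8*K) (X(K) = √((K + K)/(K + K) + 8*K) = √((2*K)/((2*K)) + 8*K) = √((2*K)*(1/(2*K)) + 8*K) = √(1 + 8*K))
23524/6396 + X(-131)/45321 = 23524/6396 + √(1 + 8*(-131))/45321 = 23524*(1/6396) + √(1 - 1048)*(1/45321) = 5881/1599 + √(-1047)*(1/45321) = 5881/1599 + (I*√1047)*(1/45321) = 5881/1599 + I*√1047/45321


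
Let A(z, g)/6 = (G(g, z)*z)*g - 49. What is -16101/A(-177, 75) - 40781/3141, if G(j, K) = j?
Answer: -81192305041/6254824068 ≈ -12.981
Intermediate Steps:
A(z, g) = -294 + 6*z*g² (A(z, g) = 6*((g*z)*g - 49) = 6*(z*g² - 49) = 6*(-49 + z*g²) = -294 + 6*z*g²)
-16101/A(-177, 75) - 40781/3141 = -16101/(-294 + 6*(-177)*75²) - 40781/3141 = -16101/(-294 + 6*(-177)*5625) - 40781*1/3141 = -16101/(-294 - 5973750) - 40781/3141 = -16101/(-5974044) - 40781/3141 = -16101*(-1/5974044) - 40781/3141 = 5367/1991348 - 40781/3141 = -81192305041/6254824068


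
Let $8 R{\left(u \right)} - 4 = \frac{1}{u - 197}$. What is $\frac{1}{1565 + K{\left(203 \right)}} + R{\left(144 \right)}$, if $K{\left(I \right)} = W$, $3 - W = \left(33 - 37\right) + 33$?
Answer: $\frac{325153}{652536} \approx 0.49829$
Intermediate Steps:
$R{\left(u \right)} = \frac{1}{2} + \frac{1}{8 \left(-197 + u\right)}$ ($R{\left(u \right)} = \frac{1}{2} + \frac{1}{8 \left(u - 197\right)} = \frac{1}{2} + \frac{1}{8 \left(-197 + u\right)}$)
$W = -26$ ($W = 3 - \left(\left(33 - 37\right) + 33\right) = 3 - \left(-4 + 33\right) = 3 - 29 = -26$)
$K{\left(I \right)} = -26$
$\frac{1}{1565 + K{\left(203 \right)}} + R{\left(144 \right)} = \frac{1}{1565 - 26} + \frac{-787 + 4 \cdot 144}{8 \left(-197 + 144\right)} = \frac{1}{1539} + \frac{-787 + 576}{8 \left(-53\right)} = \frac{1}{1539} + \frac{1}{8} \left(- \frac{1}{53}\right) \left(-211\right) = \frac{1}{1539} + \frac{211}{424} = \frac{325153}{652536}$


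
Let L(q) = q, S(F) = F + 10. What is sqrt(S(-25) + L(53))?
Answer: sqrt(38) ≈ 6.1644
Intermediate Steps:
S(F) = 10 + F
sqrt(S(-25) + L(53)) = sqrt((10 - 25) + 53) = sqrt(-15 + 53) = sqrt(38)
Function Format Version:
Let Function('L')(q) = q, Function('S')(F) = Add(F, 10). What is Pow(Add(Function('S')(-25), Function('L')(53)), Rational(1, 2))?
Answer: Pow(38, Rational(1, 2)) ≈ 6.1644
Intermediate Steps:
Function('S')(F) = Add(10, F)
Pow(Add(Function('S')(-25), Function('L')(53)), Rational(1, 2)) = Pow(Add(Add(10, -25), 53), Rational(1, 2)) = Pow(Add(-15, 53), Rational(1, 2)) = Pow(38, Rational(1, 2))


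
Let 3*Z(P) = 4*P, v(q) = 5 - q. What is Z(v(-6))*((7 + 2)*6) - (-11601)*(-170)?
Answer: -1971378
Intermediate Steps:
Z(P) = 4*P/3 (Z(P) = (4*P)/3 = 4*P/3)
Z(v(-6))*((7 + 2)*6) - (-11601)*(-170) = (4*(5 - 1*(-6))/3)*((7 + 2)*6) - (-11601)*(-170) = (4*(5 + 6)/3)*(9*6) - 1*1972170 = ((4/3)*11)*54 - 1972170 = (44/3)*54 - 1972170 = 792 - 1972170 = -1971378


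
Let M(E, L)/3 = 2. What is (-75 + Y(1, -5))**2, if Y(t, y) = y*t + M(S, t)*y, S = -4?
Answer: 12100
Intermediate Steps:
M(E, L) = 6 (M(E, L) = 3*2 = 6)
Y(t, y) = 6*y + t*y (Y(t, y) = y*t + 6*y = t*y + 6*y = 6*y + t*y)
(-75 + Y(1, -5))**2 = (-75 - 5*(6 + 1))**2 = (-75 - 5*7)**2 = (-75 - 35)**2 = (-110)**2 = 12100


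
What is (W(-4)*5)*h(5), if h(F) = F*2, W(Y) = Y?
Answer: -200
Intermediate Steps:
h(F) = 2*F
(W(-4)*5)*h(5) = (-4*5)*(2*5) = -20*10 = -200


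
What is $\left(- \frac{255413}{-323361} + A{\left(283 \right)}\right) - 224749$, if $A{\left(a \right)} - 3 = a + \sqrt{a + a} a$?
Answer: $- \frac{72582324730}{323361} + 283 \sqrt{566} \approx -2.1773 \cdot 10^{5}$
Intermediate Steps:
$A{\left(a \right)} = 3 + a + \sqrt{2} a^{\frac{3}{2}}$ ($A{\left(a \right)} = 3 + \left(a + \sqrt{a + a} a\right) = 3 + \left(a + \sqrt{2 a} a\right) = 3 + \left(a + \sqrt{2} \sqrt{a} a\right) = 3 + \left(a + \sqrt{2} a^{\frac{3}{2}}\right) = 3 + a + \sqrt{2} a^{\frac{3}{2}}$)
$\left(- \frac{255413}{-323361} + A{\left(283 \right)}\right) - 224749 = \left(- \frac{255413}{-323361} + \left(3 + 283 + \sqrt{2} \cdot 283^{\frac{3}{2}}\right)\right) - 224749 = \left(\left(-255413\right) \left(- \frac{1}{323361}\right) + \left(3 + 283 + \sqrt{2} \cdot 283 \sqrt{283}\right)\right) - 224749 = \left(\frac{255413}{323361} + \left(3 + 283 + 283 \sqrt{566}\right)\right) - 224749 = \left(\frac{255413}{323361} + \left(286 + 283 \sqrt{566}\right)\right) - 224749 = \left(\frac{92736659}{323361} + 283 \sqrt{566}\right) - 224749 = - \frac{72582324730}{323361} + 283 \sqrt{566}$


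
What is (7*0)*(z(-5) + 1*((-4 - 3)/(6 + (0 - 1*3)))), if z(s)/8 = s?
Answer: 0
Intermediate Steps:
z(s) = 8*s
(7*0)*(z(-5) + 1*((-4 - 3)/(6 + (0 - 1*3)))) = (7*0)*(8*(-5) + 1*((-4 - 3)/(6 + (0 - 1*3)))) = 0*(-40 + 1*(-7/(6 + (0 - 3)))) = 0*(-40 + 1*(-7/(6 - 3))) = 0*(-40 + 1*(-7/3)) = 0*(-40 - 7/3) = 0*(-127/3) = 0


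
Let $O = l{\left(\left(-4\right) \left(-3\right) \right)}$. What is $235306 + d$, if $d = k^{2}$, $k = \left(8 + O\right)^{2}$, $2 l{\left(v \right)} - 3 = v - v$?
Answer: $\frac{3895217}{16} \approx 2.4345 \cdot 10^{5}$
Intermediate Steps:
$l{\left(v \right)} = \frac{3}{2}$ ($l{\left(v \right)} = \frac{3}{2} + \frac{v - v}{2} = \frac{3}{2} + \frac{1}{2} \cdot 0 = \frac{3}{2} + 0 = \frac{3}{2}$)
$O = \frac{3}{2} \approx 1.5$
$k = \frac{361}{4}$ ($k = \left(8 + \frac{3}{2}\right)^{2} = \left(\frac{19}{2}\right)^{2} = \frac{361}{4} \approx 90.25$)
$d = \frac{130321}{16}$ ($d = \left(\frac{361}{4}\right)^{2} = \frac{130321}{16} \approx 8145.1$)
$235306 + d = 235306 + \frac{130321}{16} = \frac{3895217}{16}$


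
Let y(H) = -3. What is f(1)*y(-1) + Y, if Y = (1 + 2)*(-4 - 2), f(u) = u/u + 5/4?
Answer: -99/4 ≈ -24.750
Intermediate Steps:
f(u) = 9/4 (f(u) = 1 + 5*(¼) = 1 + 5/4 = 9/4)
Y = -18 (Y = 3*(-6) = -18)
f(1)*y(-1) + Y = (9/4)*(-3) - 18 = -27/4 - 18 = -99/4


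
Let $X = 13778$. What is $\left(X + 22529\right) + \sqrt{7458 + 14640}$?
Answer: $36307 + \sqrt{22098} \approx 36456.0$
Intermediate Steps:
$\left(X + 22529\right) + \sqrt{7458 + 14640} = \left(13778 + 22529\right) + \sqrt{7458 + 14640} = 36307 + \sqrt{22098}$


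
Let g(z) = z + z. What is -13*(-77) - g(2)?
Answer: 997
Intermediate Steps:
g(z) = 2*z
-13*(-77) - g(2) = -13*(-77) - 2*2 = 1001 - 1*4 = 1001 - 4 = 997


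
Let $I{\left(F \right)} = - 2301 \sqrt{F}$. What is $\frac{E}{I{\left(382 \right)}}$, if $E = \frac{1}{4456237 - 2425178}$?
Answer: $- \frac{\sqrt{382}}{1785264301938} \approx -1.0948 \cdot 10^{-11}$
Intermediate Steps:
$E = \frac{1}{2031059} \approx 4.9235 \cdot 10^{-7}$
$\frac{E}{I{\left(382 \right)}} = \frac{1}{2031059 \left(- 2301 \sqrt{382}\right)} = \frac{\left(- \frac{1}{878982}\right) \sqrt{382}}{2031059} = - \frac{\sqrt{382}}{1785264301938}$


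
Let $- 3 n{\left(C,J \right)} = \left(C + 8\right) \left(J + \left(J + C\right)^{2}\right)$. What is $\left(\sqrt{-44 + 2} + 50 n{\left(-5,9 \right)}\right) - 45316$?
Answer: $-46566 + i \sqrt{42} \approx -46566.0 + 6.4807 i$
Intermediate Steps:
$n{\left(C,J \right)} = - \frac{\left(8 + C\right) \left(J + \left(C + J\right)^{2}\right)}{3}$ ($n{\left(C,J \right)} = - \frac{\left(C + 8\right) \left(J + \left(J + C\right)^{2}\right)}{3} = - \frac{\left(8 + C\right) \left(J + \left(C + J\right)^{2}\right)}{3}$)
$\left(\sqrt{-44 + 2} + 50 n{\left(-5,9 \right)}\right) - 45316 = \left(\sqrt{-44 + 2} + 50 \left(\left(- \frac{8}{3}\right) 9 - \frac{8 \left(-5 + 9\right)^{2}}{3} - \left(- \frac{5}{3}\right) 9 - - \frac{5 \left(-5 + 9\right)^{2}}{3}\right)\right) - 45316 = \left(\sqrt{-42} + 50 \left(-24 - \frac{8 \cdot 4^{2}}{3} + 15 - - \frac{5 \cdot 4^{2}}{3}\right)\right) - 45316 = \left(i \sqrt{42} + 50 \left(-24 - \frac{128}{3} + 15 - \left(- \frac{5}{3}\right) 16\right)\right) - 45316 = \left(i \sqrt{42} + 50 \left(-24 - \frac{128}{3} + 15 + \frac{80}{3}\right)\right) - 45316 = \left(i \sqrt{42} + 50 \left(-25\right)\right) - 45316 = \left(i \sqrt{42} - 1250\right) - 45316 = \left(-1250 + i \sqrt{42}\right) - 45316 = -46566 + i \sqrt{42}$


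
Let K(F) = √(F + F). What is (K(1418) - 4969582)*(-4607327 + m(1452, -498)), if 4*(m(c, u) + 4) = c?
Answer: 22894705247376 - 9213936*√709 ≈ 2.2894e+13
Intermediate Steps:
m(c, u) = -4 + c/4
K(F) = √2*√F (K(F) = √(2*F) = √2*√F)
(K(1418) - 4969582)*(-4607327 + m(1452, -498)) = (√2*√1418 - 4969582)*(-4607327 + (-4 + (¼)*1452)) = (2*√709 - 4969582)*(-4607327 + (-4 + 363)) = (-4969582 + 2*√709)*(-4607327 + 359) = (-4969582 + 2*√709)*(-4606968) = 22894705247376 - 9213936*√709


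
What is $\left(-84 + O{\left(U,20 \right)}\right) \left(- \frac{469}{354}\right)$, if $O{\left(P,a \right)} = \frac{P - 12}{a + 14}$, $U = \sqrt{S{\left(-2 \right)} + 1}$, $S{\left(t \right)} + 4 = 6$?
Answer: $\frac{112091}{1003} - \frac{469 \sqrt{3}}{12036} \approx 111.69$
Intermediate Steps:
$S{\left(t \right)} = 2$ ($S{\left(t \right)} = -4 + 6 = 2$)
$U = \sqrt{3}$ ($U = \sqrt{2 + 1} = \sqrt{3} \approx 1.732$)
$O{\left(P,a \right)} = \frac{-12 + P}{14 + a}$
$\left(-84 + O{\left(U,20 \right)}\right) \left(- \frac{469}{354}\right) = \left(-84 + \frac{-12 + \sqrt{3}}{14 + 20}\right) \left(- \frac{469}{354}\right) = \left(-84 + \frac{-12 + \sqrt{3}}{34}\right) \left(\left(-469\right) \frac{1}{354}\right) = \left(-84 + \frac{-12 + \sqrt{3}}{34}\right) \left(- \frac{469}{354}\right) = \left(-84 - \left(\frac{6}{17} - \frac{\sqrt{3}}{34}\right)\right) \left(- \frac{469}{354}\right) = \left(- \frac{1434}{17} + \frac{\sqrt{3}}{34}\right) \left(- \frac{469}{354}\right) = \frac{112091}{1003} - \frac{469 \sqrt{3}}{12036}$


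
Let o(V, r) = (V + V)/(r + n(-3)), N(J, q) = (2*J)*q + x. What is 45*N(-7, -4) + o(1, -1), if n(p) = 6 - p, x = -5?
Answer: 9181/4 ≈ 2295.3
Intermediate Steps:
N(J, q) = -5 + 2*J*q (N(J, q) = (2*J)*q - 5 = 2*J*q - 5 = -5 + 2*J*q)
o(V, r) = 2*V/(9 + r) (o(V, r) = (V + V)/(r + (6 - 1*(-3))) = (2*V)/(r + (6 + 3)) = (2*V)/(r + 9) = (2*V)/(9 + r) = 2*V/(9 + r))
45*N(-7, -4) + o(1, -1) = 45*(-5 + 2*(-7)*(-4)) + 2*1/(9 - 1) = 45*(-5 + 56) + 2*1/8 = 45*51 + 2*1*(⅛) = 2295 + ¼ = 9181/4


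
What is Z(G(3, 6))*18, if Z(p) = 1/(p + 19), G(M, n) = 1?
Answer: 9/10 ≈ 0.90000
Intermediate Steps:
Z(p) = 1/(19 + p)
Z(G(3, 6))*18 = 18/(19 + 1) = 18/20 = (1/20)*18 = 9/10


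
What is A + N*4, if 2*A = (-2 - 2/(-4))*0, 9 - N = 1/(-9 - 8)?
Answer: 616/17 ≈ 36.235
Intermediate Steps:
N = 154/17 (N = 9 - 1/(-9 - 8) = 9 - 1/(-17) = 9 - 1*(-1/17) = 9 + 1/17 = 154/17 ≈ 9.0588)
A = 0 (A = ((-2 - 2/(-4))*0)/2 = ((-2 - 2*(-¼))*0)/2 = ((-2 + ½)*0)/2 = (-3/2*0)/2 = (½)*0 = 0)
A + N*4 = 0 + (154/17)*4 = 0 + 616/17 = 616/17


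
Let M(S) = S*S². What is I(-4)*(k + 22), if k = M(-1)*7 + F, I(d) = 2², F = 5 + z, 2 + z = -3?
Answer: 60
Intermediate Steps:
z = -5 (z = -2 - 3 = -5)
M(S) = S³
F = 0 (F = 5 - 5 = 0)
I(d) = 4
k = -7 (k = (-1)³*7 + 0 = -1*7 + 0 = -7 + 0 = -7)
I(-4)*(k + 22) = 4*(-7 + 22) = 4*15 = 60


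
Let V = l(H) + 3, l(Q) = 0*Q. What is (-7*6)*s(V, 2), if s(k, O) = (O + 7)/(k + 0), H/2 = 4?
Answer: -126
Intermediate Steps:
H = 8 (H = 2*4 = 8)
l(Q) = 0
V = 3 (V = 0 + 3 = 3)
s(k, O) = (7 + O)/k
(-7*6)*s(V, 2) = (-7*6)*((7 + 2)/3) = -14*9 = -42*3 = -126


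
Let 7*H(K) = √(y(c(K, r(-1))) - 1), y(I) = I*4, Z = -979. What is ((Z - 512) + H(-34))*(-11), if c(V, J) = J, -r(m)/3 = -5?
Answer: 16401 - 11*√59/7 ≈ 16389.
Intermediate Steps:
r(m) = 15 (r(m) = -3*(-5) = 15)
y(I) = 4*I
H(K) = √59/7 (H(K) = √(4*15 - 1)/7 = √(60 - 1)/7 = √59/7)
((Z - 512) + H(-34))*(-11) = ((-979 - 512) + √59/7)*(-11) = (-1491 + √59/7)*(-11) = 16401 - 11*√59/7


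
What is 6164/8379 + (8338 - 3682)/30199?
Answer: 225159260/253037421 ≈ 0.88983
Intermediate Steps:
6164/8379 + (8338 - 3682)/30199 = 6164*(1/8379) + 4656*(1/30199) = 6164/8379 + 4656/30199 = 225159260/253037421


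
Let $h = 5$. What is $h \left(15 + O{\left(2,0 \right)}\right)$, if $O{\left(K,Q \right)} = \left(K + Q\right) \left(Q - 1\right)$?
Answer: $65$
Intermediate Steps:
$O{\left(K,Q \right)} = \left(-1 + Q\right) \left(K + Q\right)$ ($O{\left(K,Q \right)} = \left(K + Q\right) \left(-1 + Q\right) = \left(-1 + Q\right) \left(K + Q\right)$)
$h \left(15 + O{\left(2,0 \right)}\right) = 5 \left(15 + \left(0^{2} - 2 - 0 + 2 \cdot 0\right)\right) = 5 \left(15 + \left(0 - 2 + 0 + 0\right)\right) = 5 \left(15 - 2\right) = 5 \cdot 13 = 65$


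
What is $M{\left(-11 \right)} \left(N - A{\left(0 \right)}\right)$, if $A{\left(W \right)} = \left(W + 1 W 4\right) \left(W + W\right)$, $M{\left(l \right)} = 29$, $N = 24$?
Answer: $696$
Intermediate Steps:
$A{\left(W \right)} = 10 W^{2}$ ($A{\left(W \right)} = \left(W + W 4\right) 2 W = \left(W + 4 W\right) 2 W = 5 W 2 W = 10 W^{2}$)
$M{\left(-11 \right)} \left(N - A{\left(0 \right)}\right) = 29 \left(24 - 10 \cdot 0^{2}\right) = 29 \left(24 - 10 \cdot 0\right) = 29 \left(24 - 0\right) = 29 \left(24 + 0\right) = 29 \cdot 24 = 696$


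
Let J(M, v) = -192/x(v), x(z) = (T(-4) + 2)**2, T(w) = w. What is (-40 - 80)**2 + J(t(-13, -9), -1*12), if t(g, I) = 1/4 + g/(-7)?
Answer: 14352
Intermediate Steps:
t(g, I) = 1/4 - g/7 (t(g, I) = 1*(1/4) + g*(-1/7) = 1/4 - g/7)
x(z) = 4 (x(z) = (-4 + 2)**2 = (-2)**2 = 4)
J(M, v) = -48 (J(M, v) = -192/4 = -192*1/4 = -48)
(-40 - 80)**2 + J(t(-13, -9), -1*12) = (-40 - 80)**2 - 48 = (-120)**2 - 48 = 14400 - 48 = 14352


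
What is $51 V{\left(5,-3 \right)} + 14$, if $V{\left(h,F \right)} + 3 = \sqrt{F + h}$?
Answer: $-139 + 51 \sqrt{2} \approx -66.875$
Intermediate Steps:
$V{\left(h,F \right)} = -3 + \sqrt{F + h}$
$51 V{\left(5,-3 \right)} + 14 = 51 \left(-3 + \sqrt{-3 + 5}\right) + 14 = 51 \left(-3 + \sqrt{2}\right) + 14 = \left(-153 + 51 \sqrt{2}\right) + 14 = -139 + 51 \sqrt{2}$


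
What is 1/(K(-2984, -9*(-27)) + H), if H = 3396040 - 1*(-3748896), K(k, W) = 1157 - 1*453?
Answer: 1/7145640 ≈ 1.3995e-7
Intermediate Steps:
K(k, W) = 704 (K(k, W) = 1157 - 453 = 704)
H = 7144936 (H = 3396040 + 3748896 = 7144936)
1/(K(-2984, -9*(-27)) + H) = 1/(704 + 7144936) = 1/7145640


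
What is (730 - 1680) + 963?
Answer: 13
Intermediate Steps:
(730 - 1680) + 963 = -950 + 963 = 13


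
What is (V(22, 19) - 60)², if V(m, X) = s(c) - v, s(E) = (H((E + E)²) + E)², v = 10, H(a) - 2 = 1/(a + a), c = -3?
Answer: 128048749921/26873856 ≈ 4764.8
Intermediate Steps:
H(a) = 2 + 1/(2*a) (H(a) = 2 + 1/(a + a) = 2 + 1/(2*a))
s(E) = (2 + E + 1/(8*E²))² (s(E) = ((2 + 1/(2*((E + E)²))) + E)² = ((2 + 1/(2*((2*E)²))) + E)² = ((2 + 1/(2*((4*E²)))) + E)² = ((2 + (1/(4*E²))/2) + E)² = ((2 + 1/(8*E²)) + E)² = (2 + E + 1/(8*E²))²)
V(m, X) = -46799/5184 (V(m, X) = (1/64)*(1 + 8*(-3)³ + 16*(-3)²)²/(-3)⁴ - 1*10 = (1/64)*(1/81)*(1 + 8*(-27) + 16*9)² - 10 = (1/64)*(1/81)*(1 - 216 + 144)² - 10 = (1/64)*(1/81)*(-71)² - 10 = (1/64)*(1/81)*5041 - 10 = 5041/5184 - 10 = -46799/5184)
(V(22, 19) - 60)² = (-46799/5184 - 60)² = (-357839/5184)² = 128048749921/26873856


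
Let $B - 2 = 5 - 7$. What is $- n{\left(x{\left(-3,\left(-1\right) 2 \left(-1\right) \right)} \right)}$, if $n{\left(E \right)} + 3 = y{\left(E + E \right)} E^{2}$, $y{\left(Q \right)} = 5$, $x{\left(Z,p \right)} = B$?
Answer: $3$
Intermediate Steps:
$B = 0$ ($B = 2 + \left(5 - 7\right) = 2 - 2 = 0$)
$x{\left(Z,p \right)} = 0$
$n{\left(E \right)} = -3 + 5 E^{2}$
$- n{\left(x{\left(-3,\left(-1\right) 2 \left(-1\right) \right)} \right)} = - (-3 + 5 \cdot 0^{2}) = - (-3 + 5 \cdot 0) = - (-3 + 0) = \left(-1\right) \left(-3\right) = 3$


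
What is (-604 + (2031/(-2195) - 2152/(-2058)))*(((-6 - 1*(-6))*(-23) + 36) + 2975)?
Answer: -4106870609689/2258655 ≈ -1.8183e+6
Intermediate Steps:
(-604 + (2031/(-2195) - 2152/(-2058)))*(((-6 - 1*(-6))*(-23) + 36) + 2975) = (-604 + (2031*(-1/2195) - 2152*(-1/2058)))*(((-6 + 6)*(-23) + 36) + 2975) = (-604 + (-2031/2195 + 1076/1029))*((0*(-23) + 36) + 2975) = (-604 + 271921/2258655)*((0 + 36) + 2975) = -1363955699*(36 + 2975)/2258655 = -1363955699/2258655*3011 = -4106870609689/2258655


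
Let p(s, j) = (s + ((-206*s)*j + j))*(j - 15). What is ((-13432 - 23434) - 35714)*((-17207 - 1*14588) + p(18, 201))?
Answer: 10060919770420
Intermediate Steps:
p(s, j) = (-15 + j)*(j + s - 206*j*s) (p(s, j) = (s + (-206*j*s + j))*(-15 + j) = (s + (j - 206*j*s))*(-15 + j) = (j + s - 206*j*s)*(-15 + j) = (-15 + j)*(j + s - 206*j*s))
((-13432 - 23434) - 35714)*((-17207 - 1*14588) + p(18, 201)) = ((-13432 - 23434) - 35714)*((-17207 - 1*14588) + (201**2 - 15*201 - 15*18 - 206*18*201**2 + 3091*201*18)) = (-36866 - 35714)*((-17207 - 14588) + (40401 - 3015 - 270 - 206*18*40401 + 11183238)) = -72580*(-31795 + (40401 - 3015 - 270 - 149806908 + 11183238)) = -72580*(-31795 - 138586554) = -72580*(-138618349) = 10060919770420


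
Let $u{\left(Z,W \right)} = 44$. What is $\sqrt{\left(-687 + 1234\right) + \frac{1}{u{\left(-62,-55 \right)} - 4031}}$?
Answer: $\frac{2 \sqrt{241533346}}{1329} \approx 23.388$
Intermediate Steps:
$\sqrt{\left(-687 + 1234\right) + \frac{1}{u{\left(-62,-55 \right)} - 4031}} = \sqrt{\left(-687 + 1234\right) + \frac{1}{44 - 4031}} = \sqrt{547 + \frac{1}{-3987}} = \sqrt{547 - \frac{1}{3987}} = \sqrt{\frac{2180888}{3987}} = \frac{2 \sqrt{241533346}}{1329}$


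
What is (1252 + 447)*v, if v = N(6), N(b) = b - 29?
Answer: -39077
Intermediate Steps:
N(b) = -29 + b
v = -23 (v = -29 + 6 = -23)
(1252 + 447)*v = (1252 + 447)*(-23) = 1699*(-23) = -39077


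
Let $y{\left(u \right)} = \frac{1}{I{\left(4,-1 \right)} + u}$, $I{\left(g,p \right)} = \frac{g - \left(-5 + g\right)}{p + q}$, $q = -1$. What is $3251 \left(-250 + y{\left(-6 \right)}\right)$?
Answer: $- \frac{13823252}{17} \approx -8.1313 \cdot 10^{5}$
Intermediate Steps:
$I{\left(g,p \right)} = \frac{5}{-1 + p}$ ($I{\left(g,p \right)} = \frac{g - \left(-5 + g\right)}{p - 1} = \frac{5}{-1 + p}$)
$y{\left(u \right)} = \frac{1}{- \frac{5}{2} + u}$ ($y{\left(u \right)} = \frac{1}{\frac{5}{-1 - 1} + u} = \frac{1}{\frac{5}{-2} + u} = \frac{1}{5 \left(- \frac{1}{2}\right) + u} = \frac{1}{- \frac{5}{2} + u}$)
$3251 \left(-250 + y{\left(-6 \right)}\right) = 3251 \left(-250 + \frac{2}{-5 + 2 \left(-6\right)}\right) = 3251 \left(-250 + \frac{2}{-5 - 12}\right) = 3251 \left(-250 + \frac{2}{-17}\right) = 3251 \left(-250 + 2 \left(- \frac{1}{17}\right)\right) = 3251 \left(-250 - \frac{2}{17}\right) = 3251 \left(- \frac{4252}{17}\right) = - \frac{13823252}{17}$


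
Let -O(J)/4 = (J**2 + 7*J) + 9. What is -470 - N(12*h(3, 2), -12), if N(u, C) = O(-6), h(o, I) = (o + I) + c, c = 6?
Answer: -458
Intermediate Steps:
h(o, I) = 6 + I + o (h(o, I) = (o + I) + 6 = (I + o) + 6 = 6 + I + o)
O(J) = -36 - 28*J - 4*J**2 (O(J) = -4*((J**2 + 7*J) + 9) = -4*(9 + J**2 + 7*J) = -36 - 28*J - 4*J**2)
N(u, C) = -12 (N(u, C) = -36 - 28*(-6) - 4*(-6)**2 = -36 + 168 - 4*36 = -36 + 168 - 144 = -12)
-470 - N(12*h(3, 2), -12) = -470 - 1*(-12) = -470 + 12 = -458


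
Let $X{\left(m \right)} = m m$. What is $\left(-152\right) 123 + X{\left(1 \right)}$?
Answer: $-18695$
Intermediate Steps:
$X{\left(m \right)} = m^{2}$
$\left(-152\right) 123 + X{\left(1 \right)} = \left(-152\right) 123 + 1^{2} = -18696 + 1 = -18695$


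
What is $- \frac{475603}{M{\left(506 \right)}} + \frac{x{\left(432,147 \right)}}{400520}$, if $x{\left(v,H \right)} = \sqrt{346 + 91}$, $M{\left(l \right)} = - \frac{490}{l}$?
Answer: $\frac{120327559}{245} + \frac{\sqrt{437}}{400520} \approx 4.9113 \cdot 10^{5}$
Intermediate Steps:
$x{\left(v,H \right)} = \sqrt{437}$
$- \frac{475603}{M{\left(506 \right)}} + \frac{x{\left(432,147 \right)}}{400520} = - \frac{475603}{\left(-490\right) \frac{1}{506}} + \frac{\sqrt{437}}{400520} = - \frac{475603}{\left(-490\right) \frac{1}{506}} + \sqrt{437} \cdot \frac{1}{400520} = - \frac{475603}{- \frac{245}{253}} + \frac{\sqrt{437}}{400520} = \left(-475603\right) \left(- \frac{253}{245}\right) + \frac{\sqrt{437}}{400520} = \frac{120327559}{245} + \frac{\sqrt{437}}{400520}$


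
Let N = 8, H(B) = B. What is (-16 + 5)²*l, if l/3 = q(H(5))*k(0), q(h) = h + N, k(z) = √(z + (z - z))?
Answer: 0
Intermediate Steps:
k(z) = √z (k(z) = √(z + 0) = √z)
q(h) = 8 + h (q(h) = h + 8 = 8 + h)
l = 0 (l = 3*((8 + 5)*√0) = 3*(13*0) = 3*0 = 0)
(-16 + 5)²*l = (-16 + 5)²*0 = (-11)²*0 = 121*0 = 0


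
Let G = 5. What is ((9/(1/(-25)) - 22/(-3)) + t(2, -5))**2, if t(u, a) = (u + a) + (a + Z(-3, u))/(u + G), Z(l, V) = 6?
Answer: 21446161/441 ≈ 48631.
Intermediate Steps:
t(u, a) = a + u + (6 + a)/(5 + u) (t(u, a) = (u + a) + (a + 6)/(u + 5) = (a + u) + (6 + a)/(5 + u) = a + u + (6 + a)/(5 + u))
((9/(1/(-25)) - 22/(-3)) + t(2, -5))**2 = ((9/(1/(-25)) - 22/(-3)) + (6 + 2**2 + 5*2 + 6*(-5) - 5*2)/(5 + 2))**2 = ((9/(-1/25) - 22*(-1/3)) + (6 + 4 + 10 - 30 - 10)/7)**2 = ((9*(-25) + 22/3) + (1/7)*(-20))**2 = ((-225 + 22/3) - 20/7)**2 = (-653/3 - 20/7)**2 = (-4631/21)**2 = 21446161/441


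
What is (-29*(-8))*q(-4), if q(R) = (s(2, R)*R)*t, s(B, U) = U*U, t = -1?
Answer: 14848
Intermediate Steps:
s(B, U) = U²
q(R) = -R³ (q(R) = (R²*R)*(-1) = R³*(-1) = -R³)
(-29*(-8))*q(-4) = (-29*(-8))*(-1*(-4)³) = 232*(-1*(-64)) = 232*64 = 14848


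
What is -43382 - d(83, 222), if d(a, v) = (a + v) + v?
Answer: -43909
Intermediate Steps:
d(a, v) = a + 2*v
-43382 - d(83, 222) = -43382 - (83 + 2*222) = -43382 - (83 + 444) = -43382 - 1*527 = -43382 - 527 = -43909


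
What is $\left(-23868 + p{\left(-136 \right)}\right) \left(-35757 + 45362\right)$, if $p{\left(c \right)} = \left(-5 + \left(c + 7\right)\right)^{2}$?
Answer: $-56784760$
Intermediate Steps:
$p{\left(c \right)} = \left(2 + c\right)^{2}$ ($p{\left(c \right)} = \left(-5 + \left(7 + c\right)\right)^{2} = \left(2 + c\right)^{2}$)
$\left(-23868 + p{\left(-136 \right)}\right) \left(-35757 + 45362\right) = \left(-23868 + \left(2 - 136\right)^{2}\right) \left(-35757 + 45362\right) = \left(-23868 + \left(-134\right)^{2}\right) 9605 = \left(-23868 + 17956\right) 9605 = \left(-5912\right) 9605 = -56784760$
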